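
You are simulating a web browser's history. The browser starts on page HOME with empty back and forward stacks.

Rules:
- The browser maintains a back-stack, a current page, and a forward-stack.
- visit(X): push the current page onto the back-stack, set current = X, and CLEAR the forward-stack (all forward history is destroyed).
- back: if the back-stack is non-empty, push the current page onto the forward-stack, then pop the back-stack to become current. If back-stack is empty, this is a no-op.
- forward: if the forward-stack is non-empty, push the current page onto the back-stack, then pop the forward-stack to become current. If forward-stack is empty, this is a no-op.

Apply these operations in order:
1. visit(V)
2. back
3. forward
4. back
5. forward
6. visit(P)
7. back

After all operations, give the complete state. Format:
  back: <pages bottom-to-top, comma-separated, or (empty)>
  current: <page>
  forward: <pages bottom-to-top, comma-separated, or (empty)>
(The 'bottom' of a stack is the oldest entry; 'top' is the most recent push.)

After 1 (visit(V)): cur=V back=1 fwd=0
After 2 (back): cur=HOME back=0 fwd=1
After 3 (forward): cur=V back=1 fwd=0
After 4 (back): cur=HOME back=0 fwd=1
After 5 (forward): cur=V back=1 fwd=0
After 6 (visit(P)): cur=P back=2 fwd=0
After 7 (back): cur=V back=1 fwd=1

Answer: back: HOME
current: V
forward: P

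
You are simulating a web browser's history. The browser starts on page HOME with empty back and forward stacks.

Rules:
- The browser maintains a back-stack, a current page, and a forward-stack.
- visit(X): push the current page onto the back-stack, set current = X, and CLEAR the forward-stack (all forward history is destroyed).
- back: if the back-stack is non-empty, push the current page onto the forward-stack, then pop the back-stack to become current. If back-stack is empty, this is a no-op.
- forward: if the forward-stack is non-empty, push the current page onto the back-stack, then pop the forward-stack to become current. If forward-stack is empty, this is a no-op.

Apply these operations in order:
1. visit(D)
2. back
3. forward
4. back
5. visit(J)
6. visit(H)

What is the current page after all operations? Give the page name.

After 1 (visit(D)): cur=D back=1 fwd=0
After 2 (back): cur=HOME back=0 fwd=1
After 3 (forward): cur=D back=1 fwd=0
After 4 (back): cur=HOME back=0 fwd=1
After 5 (visit(J)): cur=J back=1 fwd=0
After 6 (visit(H)): cur=H back=2 fwd=0

Answer: H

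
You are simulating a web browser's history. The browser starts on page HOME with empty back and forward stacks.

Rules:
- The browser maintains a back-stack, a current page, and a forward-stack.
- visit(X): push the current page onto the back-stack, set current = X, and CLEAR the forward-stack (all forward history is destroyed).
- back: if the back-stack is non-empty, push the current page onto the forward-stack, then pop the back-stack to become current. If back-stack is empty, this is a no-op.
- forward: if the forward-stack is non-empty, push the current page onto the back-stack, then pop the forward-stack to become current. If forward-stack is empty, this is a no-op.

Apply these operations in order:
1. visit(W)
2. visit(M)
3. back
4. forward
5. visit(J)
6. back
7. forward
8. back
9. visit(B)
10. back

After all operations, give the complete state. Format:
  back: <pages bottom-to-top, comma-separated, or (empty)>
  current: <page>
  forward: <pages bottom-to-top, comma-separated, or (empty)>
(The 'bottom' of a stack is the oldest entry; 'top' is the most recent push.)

After 1 (visit(W)): cur=W back=1 fwd=0
After 2 (visit(M)): cur=M back=2 fwd=0
After 3 (back): cur=W back=1 fwd=1
After 4 (forward): cur=M back=2 fwd=0
After 5 (visit(J)): cur=J back=3 fwd=0
After 6 (back): cur=M back=2 fwd=1
After 7 (forward): cur=J back=3 fwd=0
After 8 (back): cur=M back=2 fwd=1
After 9 (visit(B)): cur=B back=3 fwd=0
After 10 (back): cur=M back=2 fwd=1

Answer: back: HOME,W
current: M
forward: B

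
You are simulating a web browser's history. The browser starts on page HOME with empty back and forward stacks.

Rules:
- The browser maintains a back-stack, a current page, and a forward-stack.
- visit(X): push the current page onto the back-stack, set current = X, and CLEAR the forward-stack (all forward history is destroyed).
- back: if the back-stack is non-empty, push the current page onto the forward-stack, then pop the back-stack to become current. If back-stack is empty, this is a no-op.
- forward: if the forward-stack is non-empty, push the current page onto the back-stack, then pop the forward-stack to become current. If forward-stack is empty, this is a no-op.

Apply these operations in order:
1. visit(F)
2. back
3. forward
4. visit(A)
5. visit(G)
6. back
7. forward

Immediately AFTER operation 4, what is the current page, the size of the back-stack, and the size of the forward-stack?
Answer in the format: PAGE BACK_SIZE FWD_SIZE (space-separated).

After 1 (visit(F)): cur=F back=1 fwd=0
After 2 (back): cur=HOME back=0 fwd=1
After 3 (forward): cur=F back=1 fwd=0
After 4 (visit(A)): cur=A back=2 fwd=0

A 2 0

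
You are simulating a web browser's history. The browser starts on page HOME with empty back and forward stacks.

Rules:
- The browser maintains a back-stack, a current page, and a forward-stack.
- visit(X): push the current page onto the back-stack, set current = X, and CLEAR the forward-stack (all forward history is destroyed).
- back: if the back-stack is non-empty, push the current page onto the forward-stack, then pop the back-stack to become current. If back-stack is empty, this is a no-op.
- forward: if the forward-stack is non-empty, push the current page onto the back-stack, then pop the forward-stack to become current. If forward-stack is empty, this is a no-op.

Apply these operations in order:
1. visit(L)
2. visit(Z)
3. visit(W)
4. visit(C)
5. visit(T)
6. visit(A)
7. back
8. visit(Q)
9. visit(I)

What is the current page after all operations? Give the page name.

After 1 (visit(L)): cur=L back=1 fwd=0
After 2 (visit(Z)): cur=Z back=2 fwd=0
After 3 (visit(W)): cur=W back=3 fwd=0
After 4 (visit(C)): cur=C back=4 fwd=0
After 5 (visit(T)): cur=T back=5 fwd=0
After 6 (visit(A)): cur=A back=6 fwd=0
After 7 (back): cur=T back=5 fwd=1
After 8 (visit(Q)): cur=Q back=6 fwd=0
After 9 (visit(I)): cur=I back=7 fwd=0

Answer: I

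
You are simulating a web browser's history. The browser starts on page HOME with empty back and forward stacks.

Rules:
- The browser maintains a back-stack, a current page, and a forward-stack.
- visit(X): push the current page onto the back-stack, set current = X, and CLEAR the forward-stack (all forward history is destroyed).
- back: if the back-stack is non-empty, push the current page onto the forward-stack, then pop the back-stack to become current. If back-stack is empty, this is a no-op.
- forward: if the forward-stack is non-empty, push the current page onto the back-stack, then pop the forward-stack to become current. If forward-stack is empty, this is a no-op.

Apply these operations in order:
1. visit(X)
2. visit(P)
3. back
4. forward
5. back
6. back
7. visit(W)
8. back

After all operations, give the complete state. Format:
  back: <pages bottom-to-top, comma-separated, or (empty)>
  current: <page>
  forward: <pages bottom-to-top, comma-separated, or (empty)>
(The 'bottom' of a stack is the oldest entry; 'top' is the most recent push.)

After 1 (visit(X)): cur=X back=1 fwd=0
After 2 (visit(P)): cur=P back=2 fwd=0
After 3 (back): cur=X back=1 fwd=1
After 4 (forward): cur=P back=2 fwd=0
After 5 (back): cur=X back=1 fwd=1
After 6 (back): cur=HOME back=0 fwd=2
After 7 (visit(W)): cur=W back=1 fwd=0
After 8 (back): cur=HOME back=0 fwd=1

Answer: back: (empty)
current: HOME
forward: W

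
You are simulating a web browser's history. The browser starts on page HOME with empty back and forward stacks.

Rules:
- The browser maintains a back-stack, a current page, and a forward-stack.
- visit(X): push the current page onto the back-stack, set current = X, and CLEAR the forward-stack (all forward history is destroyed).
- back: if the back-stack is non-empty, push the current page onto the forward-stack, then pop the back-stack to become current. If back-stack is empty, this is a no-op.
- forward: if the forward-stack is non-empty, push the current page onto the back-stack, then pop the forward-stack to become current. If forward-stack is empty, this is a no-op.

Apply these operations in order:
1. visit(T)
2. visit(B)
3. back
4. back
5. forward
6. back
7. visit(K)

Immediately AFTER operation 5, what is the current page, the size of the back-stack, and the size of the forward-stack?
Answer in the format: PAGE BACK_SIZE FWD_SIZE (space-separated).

After 1 (visit(T)): cur=T back=1 fwd=0
After 2 (visit(B)): cur=B back=2 fwd=0
After 3 (back): cur=T back=1 fwd=1
After 4 (back): cur=HOME back=0 fwd=2
After 5 (forward): cur=T back=1 fwd=1

T 1 1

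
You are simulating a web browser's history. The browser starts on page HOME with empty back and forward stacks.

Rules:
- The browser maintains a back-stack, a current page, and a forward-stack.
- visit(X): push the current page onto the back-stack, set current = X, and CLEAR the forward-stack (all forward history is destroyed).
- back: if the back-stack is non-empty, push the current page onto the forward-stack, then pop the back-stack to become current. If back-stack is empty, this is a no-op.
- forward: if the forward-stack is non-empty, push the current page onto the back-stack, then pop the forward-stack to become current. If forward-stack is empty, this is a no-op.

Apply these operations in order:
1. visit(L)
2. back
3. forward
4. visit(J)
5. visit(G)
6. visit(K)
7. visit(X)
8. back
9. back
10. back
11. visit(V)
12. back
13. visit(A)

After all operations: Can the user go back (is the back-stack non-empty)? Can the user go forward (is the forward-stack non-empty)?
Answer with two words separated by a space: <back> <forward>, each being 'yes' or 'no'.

After 1 (visit(L)): cur=L back=1 fwd=0
After 2 (back): cur=HOME back=0 fwd=1
After 3 (forward): cur=L back=1 fwd=0
After 4 (visit(J)): cur=J back=2 fwd=0
After 5 (visit(G)): cur=G back=3 fwd=0
After 6 (visit(K)): cur=K back=4 fwd=0
After 7 (visit(X)): cur=X back=5 fwd=0
After 8 (back): cur=K back=4 fwd=1
After 9 (back): cur=G back=3 fwd=2
After 10 (back): cur=J back=2 fwd=3
After 11 (visit(V)): cur=V back=3 fwd=0
After 12 (back): cur=J back=2 fwd=1
After 13 (visit(A)): cur=A back=3 fwd=0

Answer: yes no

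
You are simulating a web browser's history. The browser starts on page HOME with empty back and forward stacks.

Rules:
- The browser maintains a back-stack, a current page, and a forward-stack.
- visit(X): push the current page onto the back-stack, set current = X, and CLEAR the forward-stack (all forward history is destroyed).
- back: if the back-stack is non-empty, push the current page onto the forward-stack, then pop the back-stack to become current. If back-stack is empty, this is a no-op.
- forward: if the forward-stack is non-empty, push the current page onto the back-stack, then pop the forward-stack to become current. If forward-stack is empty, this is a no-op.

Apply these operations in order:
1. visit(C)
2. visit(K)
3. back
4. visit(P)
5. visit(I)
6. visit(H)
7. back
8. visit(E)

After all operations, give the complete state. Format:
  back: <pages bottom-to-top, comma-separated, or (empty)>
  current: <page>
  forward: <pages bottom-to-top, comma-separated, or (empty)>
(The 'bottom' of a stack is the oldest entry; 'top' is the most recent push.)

Answer: back: HOME,C,P,I
current: E
forward: (empty)

Derivation:
After 1 (visit(C)): cur=C back=1 fwd=0
After 2 (visit(K)): cur=K back=2 fwd=0
After 3 (back): cur=C back=1 fwd=1
After 4 (visit(P)): cur=P back=2 fwd=0
After 5 (visit(I)): cur=I back=3 fwd=0
After 6 (visit(H)): cur=H back=4 fwd=0
After 7 (back): cur=I back=3 fwd=1
After 8 (visit(E)): cur=E back=4 fwd=0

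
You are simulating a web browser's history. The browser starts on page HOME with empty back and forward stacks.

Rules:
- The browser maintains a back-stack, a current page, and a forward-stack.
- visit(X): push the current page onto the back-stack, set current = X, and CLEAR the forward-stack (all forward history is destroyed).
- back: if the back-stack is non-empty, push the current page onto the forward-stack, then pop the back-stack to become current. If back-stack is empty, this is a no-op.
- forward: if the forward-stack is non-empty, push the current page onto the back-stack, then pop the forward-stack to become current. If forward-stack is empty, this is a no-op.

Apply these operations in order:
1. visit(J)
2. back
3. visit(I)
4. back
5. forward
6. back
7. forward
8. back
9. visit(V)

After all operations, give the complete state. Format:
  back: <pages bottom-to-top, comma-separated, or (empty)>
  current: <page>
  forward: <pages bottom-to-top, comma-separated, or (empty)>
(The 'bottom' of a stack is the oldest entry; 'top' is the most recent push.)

After 1 (visit(J)): cur=J back=1 fwd=0
After 2 (back): cur=HOME back=0 fwd=1
After 3 (visit(I)): cur=I back=1 fwd=0
After 4 (back): cur=HOME back=0 fwd=1
After 5 (forward): cur=I back=1 fwd=0
After 6 (back): cur=HOME back=0 fwd=1
After 7 (forward): cur=I back=1 fwd=0
After 8 (back): cur=HOME back=0 fwd=1
After 9 (visit(V)): cur=V back=1 fwd=0

Answer: back: HOME
current: V
forward: (empty)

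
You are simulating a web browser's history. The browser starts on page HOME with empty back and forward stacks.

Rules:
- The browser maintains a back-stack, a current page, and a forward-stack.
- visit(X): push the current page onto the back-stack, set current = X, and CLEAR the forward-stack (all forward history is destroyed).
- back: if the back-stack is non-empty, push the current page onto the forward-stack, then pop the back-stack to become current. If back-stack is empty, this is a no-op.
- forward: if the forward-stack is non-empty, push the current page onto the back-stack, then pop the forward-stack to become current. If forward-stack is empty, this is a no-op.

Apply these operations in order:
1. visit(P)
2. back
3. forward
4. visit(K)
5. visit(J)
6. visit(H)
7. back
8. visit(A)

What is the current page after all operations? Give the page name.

After 1 (visit(P)): cur=P back=1 fwd=0
After 2 (back): cur=HOME back=0 fwd=1
After 3 (forward): cur=P back=1 fwd=0
After 4 (visit(K)): cur=K back=2 fwd=0
After 5 (visit(J)): cur=J back=3 fwd=0
After 6 (visit(H)): cur=H back=4 fwd=0
After 7 (back): cur=J back=3 fwd=1
After 8 (visit(A)): cur=A back=4 fwd=0

Answer: A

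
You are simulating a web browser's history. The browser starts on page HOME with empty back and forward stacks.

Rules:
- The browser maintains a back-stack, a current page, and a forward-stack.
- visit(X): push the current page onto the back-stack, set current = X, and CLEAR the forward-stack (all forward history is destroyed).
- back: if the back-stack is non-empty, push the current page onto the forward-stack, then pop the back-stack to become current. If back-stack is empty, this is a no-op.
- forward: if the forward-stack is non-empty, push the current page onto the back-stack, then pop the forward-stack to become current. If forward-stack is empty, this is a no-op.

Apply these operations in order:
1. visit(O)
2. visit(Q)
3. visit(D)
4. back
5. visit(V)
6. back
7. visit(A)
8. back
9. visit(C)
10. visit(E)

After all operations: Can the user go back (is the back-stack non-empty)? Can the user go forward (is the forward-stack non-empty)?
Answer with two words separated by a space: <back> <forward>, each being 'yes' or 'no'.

After 1 (visit(O)): cur=O back=1 fwd=0
After 2 (visit(Q)): cur=Q back=2 fwd=0
After 3 (visit(D)): cur=D back=3 fwd=0
After 4 (back): cur=Q back=2 fwd=1
After 5 (visit(V)): cur=V back=3 fwd=0
After 6 (back): cur=Q back=2 fwd=1
After 7 (visit(A)): cur=A back=3 fwd=0
After 8 (back): cur=Q back=2 fwd=1
After 9 (visit(C)): cur=C back=3 fwd=0
After 10 (visit(E)): cur=E back=4 fwd=0

Answer: yes no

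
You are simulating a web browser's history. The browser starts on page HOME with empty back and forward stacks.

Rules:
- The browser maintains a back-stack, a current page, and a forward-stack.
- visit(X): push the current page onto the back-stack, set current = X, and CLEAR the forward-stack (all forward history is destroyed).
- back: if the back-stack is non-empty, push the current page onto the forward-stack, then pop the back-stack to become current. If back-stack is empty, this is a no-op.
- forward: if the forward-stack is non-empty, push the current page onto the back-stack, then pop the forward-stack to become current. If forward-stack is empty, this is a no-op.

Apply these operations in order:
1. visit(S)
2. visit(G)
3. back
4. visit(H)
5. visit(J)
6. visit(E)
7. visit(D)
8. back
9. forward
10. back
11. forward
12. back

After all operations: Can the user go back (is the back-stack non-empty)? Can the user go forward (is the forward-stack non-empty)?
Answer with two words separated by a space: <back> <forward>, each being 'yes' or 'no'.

After 1 (visit(S)): cur=S back=1 fwd=0
After 2 (visit(G)): cur=G back=2 fwd=0
After 3 (back): cur=S back=1 fwd=1
After 4 (visit(H)): cur=H back=2 fwd=0
After 5 (visit(J)): cur=J back=3 fwd=0
After 6 (visit(E)): cur=E back=4 fwd=0
After 7 (visit(D)): cur=D back=5 fwd=0
After 8 (back): cur=E back=4 fwd=1
After 9 (forward): cur=D back=5 fwd=0
After 10 (back): cur=E back=4 fwd=1
After 11 (forward): cur=D back=5 fwd=0
After 12 (back): cur=E back=4 fwd=1

Answer: yes yes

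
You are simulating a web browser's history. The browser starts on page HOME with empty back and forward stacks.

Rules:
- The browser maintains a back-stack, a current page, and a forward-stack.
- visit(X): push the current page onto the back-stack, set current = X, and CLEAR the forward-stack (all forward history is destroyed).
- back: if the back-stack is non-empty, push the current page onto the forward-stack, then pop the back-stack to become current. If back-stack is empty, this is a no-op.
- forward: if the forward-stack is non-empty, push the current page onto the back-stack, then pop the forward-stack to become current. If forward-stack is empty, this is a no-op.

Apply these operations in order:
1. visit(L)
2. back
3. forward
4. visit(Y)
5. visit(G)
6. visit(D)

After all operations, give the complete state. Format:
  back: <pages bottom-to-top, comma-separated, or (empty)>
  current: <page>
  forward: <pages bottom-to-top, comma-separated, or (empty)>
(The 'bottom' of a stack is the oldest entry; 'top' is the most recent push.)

Answer: back: HOME,L,Y,G
current: D
forward: (empty)

Derivation:
After 1 (visit(L)): cur=L back=1 fwd=0
After 2 (back): cur=HOME back=0 fwd=1
After 3 (forward): cur=L back=1 fwd=0
After 4 (visit(Y)): cur=Y back=2 fwd=0
After 5 (visit(G)): cur=G back=3 fwd=0
After 6 (visit(D)): cur=D back=4 fwd=0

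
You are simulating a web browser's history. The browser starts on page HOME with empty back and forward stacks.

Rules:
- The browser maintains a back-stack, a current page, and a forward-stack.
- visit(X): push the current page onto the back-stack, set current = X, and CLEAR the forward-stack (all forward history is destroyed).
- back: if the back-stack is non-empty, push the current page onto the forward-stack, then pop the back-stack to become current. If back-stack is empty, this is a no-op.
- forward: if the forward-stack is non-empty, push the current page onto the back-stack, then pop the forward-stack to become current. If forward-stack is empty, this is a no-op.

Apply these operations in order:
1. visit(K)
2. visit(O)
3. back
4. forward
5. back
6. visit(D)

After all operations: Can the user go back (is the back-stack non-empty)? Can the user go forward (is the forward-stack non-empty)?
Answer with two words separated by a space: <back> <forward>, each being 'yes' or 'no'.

After 1 (visit(K)): cur=K back=1 fwd=0
After 2 (visit(O)): cur=O back=2 fwd=0
After 3 (back): cur=K back=1 fwd=1
After 4 (forward): cur=O back=2 fwd=0
After 5 (back): cur=K back=1 fwd=1
After 6 (visit(D)): cur=D back=2 fwd=0

Answer: yes no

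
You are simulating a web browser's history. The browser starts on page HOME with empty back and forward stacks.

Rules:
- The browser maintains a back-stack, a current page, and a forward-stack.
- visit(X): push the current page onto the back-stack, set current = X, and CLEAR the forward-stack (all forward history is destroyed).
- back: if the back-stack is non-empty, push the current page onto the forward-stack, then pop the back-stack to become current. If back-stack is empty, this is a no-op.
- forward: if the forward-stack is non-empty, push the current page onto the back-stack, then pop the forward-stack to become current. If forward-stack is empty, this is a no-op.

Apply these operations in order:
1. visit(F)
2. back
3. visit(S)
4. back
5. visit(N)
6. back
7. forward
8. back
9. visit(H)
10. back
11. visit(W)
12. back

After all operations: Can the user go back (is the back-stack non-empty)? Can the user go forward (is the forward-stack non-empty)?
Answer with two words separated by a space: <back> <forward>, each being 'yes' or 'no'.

After 1 (visit(F)): cur=F back=1 fwd=0
After 2 (back): cur=HOME back=0 fwd=1
After 3 (visit(S)): cur=S back=1 fwd=0
After 4 (back): cur=HOME back=0 fwd=1
After 5 (visit(N)): cur=N back=1 fwd=0
After 6 (back): cur=HOME back=0 fwd=1
After 7 (forward): cur=N back=1 fwd=0
After 8 (back): cur=HOME back=0 fwd=1
After 9 (visit(H)): cur=H back=1 fwd=0
After 10 (back): cur=HOME back=0 fwd=1
After 11 (visit(W)): cur=W back=1 fwd=0
After 12 (back): cur=HOME back=0 fwd=1

Answer: no yes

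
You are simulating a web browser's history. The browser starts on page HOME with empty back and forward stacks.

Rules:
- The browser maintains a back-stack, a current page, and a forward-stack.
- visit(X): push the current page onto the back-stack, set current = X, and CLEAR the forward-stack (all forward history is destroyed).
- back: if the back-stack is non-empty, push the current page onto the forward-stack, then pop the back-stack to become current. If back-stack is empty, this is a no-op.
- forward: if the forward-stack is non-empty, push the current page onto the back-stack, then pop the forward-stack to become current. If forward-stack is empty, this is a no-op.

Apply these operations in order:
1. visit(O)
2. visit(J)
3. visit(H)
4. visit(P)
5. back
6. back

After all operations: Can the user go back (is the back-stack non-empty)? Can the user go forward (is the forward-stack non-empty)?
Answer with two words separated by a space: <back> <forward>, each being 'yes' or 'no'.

Answer: yes yes

Derivation:
After 1 (visit(O)): cur=O back=1 fwd=0
After 2 (visit(J)): cur=J back=2 fwd=0
After 3 (visit(H)): cur=H back=3 fwd=0
After 4 (visit(P)): cur=P back=4 fwd=0
After 5 (back): cur=H back=3 fwd=1
After 6 (back): cur=J back=2 fwd=2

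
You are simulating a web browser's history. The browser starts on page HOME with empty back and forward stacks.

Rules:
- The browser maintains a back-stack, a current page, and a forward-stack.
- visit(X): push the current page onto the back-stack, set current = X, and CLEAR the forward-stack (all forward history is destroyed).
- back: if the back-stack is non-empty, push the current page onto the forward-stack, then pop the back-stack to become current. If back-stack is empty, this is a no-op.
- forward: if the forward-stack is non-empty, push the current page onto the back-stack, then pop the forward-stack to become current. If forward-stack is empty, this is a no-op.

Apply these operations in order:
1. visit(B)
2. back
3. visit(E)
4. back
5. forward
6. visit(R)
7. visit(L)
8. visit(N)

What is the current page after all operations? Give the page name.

Answer: N

Derivation:
After 1 (visit(B)): cur=B back=1 fwd=0
After 2 (back): cur=HOME back=0 fwd=1
After 3 (visit(E)): cur=E back=1 fwd=0
After 4 (back): cur=HOME back=0 fwd=1
After 5 (forward): cur=E back=1 fwd=0
After 6 (visit(R)): cur=R back=2 fwd=0
After 7 (visit(L)): cur=L back=3 fwd=0
After 8 (visit(N)): cur=N back=4 fwd=0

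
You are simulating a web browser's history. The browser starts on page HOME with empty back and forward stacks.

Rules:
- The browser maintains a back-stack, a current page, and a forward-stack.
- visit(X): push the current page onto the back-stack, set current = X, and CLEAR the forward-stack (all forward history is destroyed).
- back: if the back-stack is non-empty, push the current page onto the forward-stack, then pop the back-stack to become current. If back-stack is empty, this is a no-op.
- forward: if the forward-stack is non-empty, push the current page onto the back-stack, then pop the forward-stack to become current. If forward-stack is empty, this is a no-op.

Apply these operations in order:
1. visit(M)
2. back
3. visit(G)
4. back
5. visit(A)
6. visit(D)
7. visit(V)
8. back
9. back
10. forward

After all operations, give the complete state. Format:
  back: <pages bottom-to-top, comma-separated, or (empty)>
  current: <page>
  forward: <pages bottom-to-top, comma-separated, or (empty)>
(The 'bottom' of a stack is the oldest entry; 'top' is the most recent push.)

After 1 (visit(M)): cur=M back=1 fwd=0
After 2 (back): cur=HOME back=0 fwd=1
After 3 (visit(G)): cur=G back=1 fwd=0
After 4 (back): cur=HOME back=0 fwd=1
After 5 (visit(A)): cur=A back=1 fwd=0
After 6 (visit(D)): cur=D back=2 fwd=0
After 7 (visit(V)): cur=V back=3 fwd=0
After 8 (back): cur=D back=2 fwd=1
After 9 (back): cur=A back=1 fwd=2
After 10 (forward): cur=D back=2 fwd=1

Answer: back: HOME,A
current: D
forward: V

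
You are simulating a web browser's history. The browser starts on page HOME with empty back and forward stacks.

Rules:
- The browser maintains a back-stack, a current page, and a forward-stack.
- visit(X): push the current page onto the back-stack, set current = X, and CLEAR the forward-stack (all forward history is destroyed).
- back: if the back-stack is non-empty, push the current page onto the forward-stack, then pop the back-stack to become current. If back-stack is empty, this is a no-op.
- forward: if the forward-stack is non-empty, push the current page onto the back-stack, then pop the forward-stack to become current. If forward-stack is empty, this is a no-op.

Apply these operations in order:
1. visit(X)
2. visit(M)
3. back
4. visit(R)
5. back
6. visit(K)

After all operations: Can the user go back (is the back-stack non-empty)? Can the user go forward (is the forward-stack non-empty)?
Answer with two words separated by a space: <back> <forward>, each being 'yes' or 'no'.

After 1 (visit(X)): cur=X back=1 fwd=0
After 2 (visit(M)): cur=M back=2 fwd=0
After 3 (back): cur=X back=1 fwd=1
After 4 (visit(R)): cur=R back=2 fwd=0
After 5 (back): cur=X back=1 fwd=1
After 6 (visit(K)): cur=K back=2 fwd=0

Answer: yes no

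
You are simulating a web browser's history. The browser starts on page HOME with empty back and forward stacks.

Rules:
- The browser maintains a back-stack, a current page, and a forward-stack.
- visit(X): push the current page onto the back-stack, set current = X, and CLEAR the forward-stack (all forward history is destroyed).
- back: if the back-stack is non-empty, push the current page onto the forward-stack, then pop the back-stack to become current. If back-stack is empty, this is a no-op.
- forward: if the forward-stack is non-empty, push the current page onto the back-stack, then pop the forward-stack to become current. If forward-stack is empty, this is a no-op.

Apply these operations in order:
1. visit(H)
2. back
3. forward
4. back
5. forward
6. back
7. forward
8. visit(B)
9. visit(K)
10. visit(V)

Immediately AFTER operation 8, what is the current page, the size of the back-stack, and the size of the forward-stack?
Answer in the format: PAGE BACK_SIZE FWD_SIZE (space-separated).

After 1 (visit(H)): cur=H back=1 fwd=0
After 2 (back): cur=HOME back=0 fwd=1
After 3 (forward): cur=H back=1 fwd=0
After 4 (back): cur=HOME back=0 fwd=1
After 5 (forward): cur=H back=1 fwd=0
After 6 (back): cur=HOME back=0 fwd=1
After 7 (forward): cur=H back=1 fwd=0
After 8 (visit(B)): cur=B back=2 fwd=0

B 2 0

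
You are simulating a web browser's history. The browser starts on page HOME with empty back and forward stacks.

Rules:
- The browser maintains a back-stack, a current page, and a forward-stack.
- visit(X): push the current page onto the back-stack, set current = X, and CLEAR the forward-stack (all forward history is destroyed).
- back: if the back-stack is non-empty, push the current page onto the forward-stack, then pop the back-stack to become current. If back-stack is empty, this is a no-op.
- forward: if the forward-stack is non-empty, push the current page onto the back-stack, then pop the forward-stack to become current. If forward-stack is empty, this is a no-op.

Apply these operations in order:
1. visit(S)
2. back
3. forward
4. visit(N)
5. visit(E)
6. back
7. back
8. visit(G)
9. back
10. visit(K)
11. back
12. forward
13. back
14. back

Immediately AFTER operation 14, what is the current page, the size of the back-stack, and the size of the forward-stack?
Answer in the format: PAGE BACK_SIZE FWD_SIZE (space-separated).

After 1 (visit(S)): cur=S back=1 fwd=0
After 2 (back): cur=HOME back=0 fwd=1
After 3 (forward): cur=S back=1 fwd=0
After 4 (visit(N)): cur=N back=2 fwd=0
After 5 (visit(E)): cur=E back=3 fwd=0
After 6 (back): cur=N back=2 fwd=1
After 7 (back): cur=S back=1 fwd=2
After 8 (visit(G)): cur=G back=2 fwd=0
After 9 (back): cur=S back=1 fwd=1
After 10 (visit(K)): cur=K back=2 fwd=0
After 11 (back): cur=S back=1 fwd=1
After 12 (forward): cur=K back=2 fwd=0
After 13 (back): cur=S back=1 fwd=1
After 14 (back): cur=HOME back=0 fwd=2

HOME 0 2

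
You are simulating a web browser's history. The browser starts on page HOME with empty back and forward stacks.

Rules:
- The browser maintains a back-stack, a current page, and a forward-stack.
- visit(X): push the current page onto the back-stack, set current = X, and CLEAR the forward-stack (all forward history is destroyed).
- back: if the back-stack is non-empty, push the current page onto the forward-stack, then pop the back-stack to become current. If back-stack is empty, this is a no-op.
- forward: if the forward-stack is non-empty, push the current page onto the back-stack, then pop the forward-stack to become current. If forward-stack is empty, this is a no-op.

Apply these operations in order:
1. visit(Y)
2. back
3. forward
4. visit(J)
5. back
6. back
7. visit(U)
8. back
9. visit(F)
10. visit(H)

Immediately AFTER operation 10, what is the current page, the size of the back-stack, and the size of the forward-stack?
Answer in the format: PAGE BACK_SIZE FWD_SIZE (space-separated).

After 1 (visit(Y)): cur=Y back=1 fwd=0
After 2 (back): cur=HOME back=0 fwd=1
After 3 (forward): cur=Y back=1 fwd=0
After 4 (visit(J)): cur=J back=2 fwd=0
After 5 (back): cur=Y back=1 fwd=1
After 6 (back): cur=HOME back=0 fwd=2
After 7 (visit(U)): cur=U back=1 fwd=0
After 8 (back): cur=HOME back=0 fwd=1
After 9 (visit(F)): cur=F back=1 fwd=0
After 10 (visit(H)): cur=H back=2 fwd=0

H 2 0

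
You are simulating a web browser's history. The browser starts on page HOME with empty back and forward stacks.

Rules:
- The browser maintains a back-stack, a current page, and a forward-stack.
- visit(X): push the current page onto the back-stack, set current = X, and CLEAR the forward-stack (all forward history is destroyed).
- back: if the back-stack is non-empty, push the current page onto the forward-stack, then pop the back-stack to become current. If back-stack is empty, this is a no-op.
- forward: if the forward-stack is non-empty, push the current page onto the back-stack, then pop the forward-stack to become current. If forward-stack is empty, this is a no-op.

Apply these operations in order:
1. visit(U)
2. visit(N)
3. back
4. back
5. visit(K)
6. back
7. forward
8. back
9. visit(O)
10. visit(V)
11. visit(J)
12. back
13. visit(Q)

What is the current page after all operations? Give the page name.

After 1 (visit(U)): cur=U back=1 fwd=0
After 2 (visit(N)): cur=N back=2 fwd=0
After 3 (back): cur=U back=1 fwd=1
After 4 (back): cur=HOME back=0 fwd=2
After 5 (visit(K)): cur=K back=1 fwd=0
After 6 (back): cur=HOME back=0 fwd=1
After 7 (forward): cur=K back=1 fwd=0
After 8 (back): cur=HOME back=0 fwd=1
After 9 (visit(O)): cur=O back=1 fwd=0
After 10 (visit(V)): cur=V back=2 fwd=0
After 11 (visit(J)): cur=J back=3 fwd=0
After 12 (back): cur=V back=2 fwd=1
After 13 (visit(Q)): cur=Q back=3 fwd=0

Answer: Q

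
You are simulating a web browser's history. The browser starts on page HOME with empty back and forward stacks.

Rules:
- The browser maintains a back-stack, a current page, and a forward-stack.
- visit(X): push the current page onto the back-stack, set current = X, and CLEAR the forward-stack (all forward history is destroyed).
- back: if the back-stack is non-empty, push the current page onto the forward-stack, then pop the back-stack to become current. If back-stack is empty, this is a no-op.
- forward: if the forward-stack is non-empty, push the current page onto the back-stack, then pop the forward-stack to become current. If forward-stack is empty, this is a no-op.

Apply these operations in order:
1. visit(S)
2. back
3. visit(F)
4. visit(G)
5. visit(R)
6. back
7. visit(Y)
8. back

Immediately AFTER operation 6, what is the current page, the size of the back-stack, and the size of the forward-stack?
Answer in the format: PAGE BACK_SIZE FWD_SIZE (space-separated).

After 1 (visit(S)): cur=S back=1 fwd=0
After 2 (back): cur=HOME back=0 fwd=1
After 3 (visit(F)): cur=F back=1 fwd=0
After 4 (visit(G)): cur=G back=2 fwd=0
After 5 (visit(R)): cur=R back=3 fwd=0
After 6 (back): cur=G back=2 fwd=1

G 2 1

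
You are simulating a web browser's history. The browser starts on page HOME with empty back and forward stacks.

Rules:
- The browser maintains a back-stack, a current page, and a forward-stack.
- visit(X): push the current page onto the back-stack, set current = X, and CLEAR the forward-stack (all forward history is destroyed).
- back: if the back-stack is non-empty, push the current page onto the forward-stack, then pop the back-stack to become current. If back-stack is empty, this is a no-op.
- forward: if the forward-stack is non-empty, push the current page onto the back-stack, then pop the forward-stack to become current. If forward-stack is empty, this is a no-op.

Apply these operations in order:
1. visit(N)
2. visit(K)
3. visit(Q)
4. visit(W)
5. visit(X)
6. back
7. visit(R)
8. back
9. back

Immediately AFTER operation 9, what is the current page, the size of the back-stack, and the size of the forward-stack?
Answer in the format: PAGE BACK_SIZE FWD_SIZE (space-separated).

After 1 (visit(N)): cur=N back=1 fwd=0
After 2 (visit(K)): cur=K back=2 fwd=0
After 3 (visit(Q)): cur=Q back=3 fwd=0
After 4 (visit(W)): cur=W back=4 fwd=0
After 5 (visit(X)): cur=X back=5 fwd=0
After 6 (back): cur=W back=4 fwd=1
After 7 (visit(R)): cur=R back=5 fwd=0
After 8 (back): cur=W back=4 fwd=1
After 9 (back): cur=Q back=3 fwd=2

Q 3 2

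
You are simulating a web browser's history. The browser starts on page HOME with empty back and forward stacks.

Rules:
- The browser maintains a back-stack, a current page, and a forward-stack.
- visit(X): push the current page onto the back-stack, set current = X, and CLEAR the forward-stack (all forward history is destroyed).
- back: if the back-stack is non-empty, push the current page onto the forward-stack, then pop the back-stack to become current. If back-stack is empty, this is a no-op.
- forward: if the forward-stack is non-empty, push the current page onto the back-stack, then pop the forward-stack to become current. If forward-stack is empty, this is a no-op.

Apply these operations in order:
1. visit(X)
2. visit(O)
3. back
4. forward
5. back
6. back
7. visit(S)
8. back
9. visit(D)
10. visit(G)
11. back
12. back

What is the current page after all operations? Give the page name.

Answer: HOME

Derivation:
After 1 (visit(X)): cur=X back=1 fwd=0
After 2 (visit(O)): cur=O back=2 fwd=0
After 3 (back): cur=X back=1 fwd=1
After 4 (forward): cur=O back=2 fwd=0
After 5 (back): cur=X back=1 fwd=1
After 6 (back): cur=HOME back=0 fwd=2
After 7 (visit(S)): cur=S back=1 fwd=0
After 8 (back): cur=HOME back=0 fwd=1
After 9 (visit(D)): cur=D back=1 fwd=0
After 10 (visit(G)): cur=G back=2 fwd=0
After 11 (back): cur=D back=1 fwd=1
After 12 (back): cur=HOME back=0 fwd=2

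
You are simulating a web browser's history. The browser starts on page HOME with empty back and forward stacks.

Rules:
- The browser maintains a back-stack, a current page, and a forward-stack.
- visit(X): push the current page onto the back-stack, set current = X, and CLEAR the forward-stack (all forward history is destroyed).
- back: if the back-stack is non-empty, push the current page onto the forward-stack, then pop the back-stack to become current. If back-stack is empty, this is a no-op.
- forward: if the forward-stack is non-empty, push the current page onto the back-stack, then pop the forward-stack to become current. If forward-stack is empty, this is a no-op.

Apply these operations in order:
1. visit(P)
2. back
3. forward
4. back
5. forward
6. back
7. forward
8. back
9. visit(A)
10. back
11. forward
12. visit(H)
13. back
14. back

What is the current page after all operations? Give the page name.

Answer: HOME

Derivation:
After 1 (visit(P)): cur=P back=1 fwd=0
After 2 (back): cur=HOME back=0 fwd=1
After 3 (forward): cur=P back=1 fwd=0
After 4 (back): cur=HOME back=0 fwd=1
After 5 (forward): cur=P back=1 fwd=0
After 6 (back): cur=HOME back=0 fwd=1
After 7 (forward): cur=P back=1 fwd=0
After 8 (back): cur=HOME back=0 fwd=1
After 9 (visit(A)): cur=A back=1 fwd=0
After 10 (back): cur=HOME back=0 fwd=1
After 11 (forward): cur=A back=1 fwd=0
After 12 (visit(H)): cur=H back=2 fwd=0
After 13 (back): cur=A back=1 fwd=1
After 14 (back): cur=HOME back=0 fwd=2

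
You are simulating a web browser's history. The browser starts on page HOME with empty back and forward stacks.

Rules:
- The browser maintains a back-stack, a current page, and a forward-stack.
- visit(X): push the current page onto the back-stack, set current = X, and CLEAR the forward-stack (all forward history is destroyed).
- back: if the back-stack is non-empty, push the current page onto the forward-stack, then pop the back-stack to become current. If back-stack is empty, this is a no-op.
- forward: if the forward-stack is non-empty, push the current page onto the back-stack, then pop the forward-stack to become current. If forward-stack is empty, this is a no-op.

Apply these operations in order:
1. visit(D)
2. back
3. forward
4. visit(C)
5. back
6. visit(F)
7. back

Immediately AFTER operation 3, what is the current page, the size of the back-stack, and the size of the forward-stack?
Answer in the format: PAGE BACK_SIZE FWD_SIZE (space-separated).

After 1 (visit(D)): cur=D back=1 fwd=0
After 2 (back): cur=HOME back=0 fwd=1
After 3 (forward): cur=D back=1 fwd=0

D 1 0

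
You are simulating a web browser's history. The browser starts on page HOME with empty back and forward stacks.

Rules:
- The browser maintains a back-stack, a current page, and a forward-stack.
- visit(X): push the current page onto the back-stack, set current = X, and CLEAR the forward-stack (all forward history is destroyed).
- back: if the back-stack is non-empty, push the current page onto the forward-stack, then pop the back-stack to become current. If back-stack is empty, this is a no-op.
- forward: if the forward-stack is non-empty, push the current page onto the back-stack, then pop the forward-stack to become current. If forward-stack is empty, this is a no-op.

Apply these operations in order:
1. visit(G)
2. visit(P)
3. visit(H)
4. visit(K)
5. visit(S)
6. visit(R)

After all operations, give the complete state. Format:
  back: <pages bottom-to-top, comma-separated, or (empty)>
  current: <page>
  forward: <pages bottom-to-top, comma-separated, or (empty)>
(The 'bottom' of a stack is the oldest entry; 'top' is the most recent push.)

After 1 (visit(G)): cur=G back=1 fwd=0
After 2 (visit(P)): cur=P back=2 fwd=0
After 3 (visit(H)): cur=H back=3 fwd=0
After 4 (visit(K)): cur=K back=4 fwd=0
After 5 (visit(S)): cur=S back=5 fwd=0
After 6 (visit(R)): cur=R back=6 fwd=0

Answer: back: HOME,G,P,H,K,S
current: R
forward: (empty)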